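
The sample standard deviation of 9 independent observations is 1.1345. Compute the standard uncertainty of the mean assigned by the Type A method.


u_A = s / sqrt(n)
u_A = 1.1345 / sqrt(9)
u_A = 1.1345 / 3
u_A = 0.3782

0.3782


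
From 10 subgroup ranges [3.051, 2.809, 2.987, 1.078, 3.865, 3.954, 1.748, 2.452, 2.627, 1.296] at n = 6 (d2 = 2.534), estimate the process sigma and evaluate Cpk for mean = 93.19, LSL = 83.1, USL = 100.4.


R_bar = (3.051 + 2.809 + 2.987 + 1.078 + 3.865 + 3.954 + 1.748 + 2.452 + 2.627 + 1.296) / 10 = 2.5867
sigma = R_bar / d2 = 2.5867 / 2.534 = 1.0207972
Cp = (USL - LSL)/(6*sigma) = (100.4 - 83.1)/(6*1.0207972) = 2.8246
Cpu = (100.4 - 93.19)/(3*1.0207972) = 2.3544
Cpl = (93.19 - 83.1)/(3*1.0207972) = 3.2948
Cpk = min(Cpu, Cpl) = 2.3544

2.3544


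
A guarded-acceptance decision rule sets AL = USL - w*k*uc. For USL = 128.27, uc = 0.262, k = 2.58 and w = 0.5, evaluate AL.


U = k * uc = 2.58 * 0.262 = 0.67596
guard band g = w * U = 0.5 * 0.67596 = 0.33798
AL = USL - g = 128.27 - 0.33798
AL = 127.9320

127.9320


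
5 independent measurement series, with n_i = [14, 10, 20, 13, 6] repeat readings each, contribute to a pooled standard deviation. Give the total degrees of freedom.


nu = sum_i (n_i - 1)
nu = ((14 - 1) + (10 - 1) + (20 - 1) + (13 - 1) + (6 - 1))
nu = 13 + 9 + 19 + 12 + 5
nu = 58

58


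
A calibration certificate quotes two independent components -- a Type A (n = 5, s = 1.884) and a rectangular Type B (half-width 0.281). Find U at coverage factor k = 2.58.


u_A = s / sqrt(n) = 1.884 / sqrt(5) = 0.84255041
u_B = half_width / sqrt(3) = 0.281 / sqrt(3) = 0.16223543
uc = sqrt(u_A^2 + u_B^2) = sqrt(0.84255041^2 + 0.16223543^2) = 0.8580277
U = k * uc = 2.58 * 0.8580277
U = 2.2137

2.2137


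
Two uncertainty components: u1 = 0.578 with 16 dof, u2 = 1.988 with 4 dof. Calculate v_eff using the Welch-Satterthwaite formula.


uc = sqrt(u1^2 + u2^2) = sqrt(0.578^2 + 1.988^2) = 2.0703207
v_eff = uc^4 / (u1^4/v1 + u2^4/v2)
= 2.0703207^4 / (0.578^4/16 + 1.988^4/4)
= 18.371749 / 3.9118363
v_eff = 4.6965

4.6965


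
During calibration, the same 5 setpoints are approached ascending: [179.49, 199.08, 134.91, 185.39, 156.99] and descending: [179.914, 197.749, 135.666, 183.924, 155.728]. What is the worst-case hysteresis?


|179.49 - 179.914| = 0.4240
|199.08 - 197.749| = 1.3310
|134.91 - 135.666| = 0.7560
|185.39 - 183.924| = 1.4660
|156.99 - 155.728| = 1.2620
hysteresis = max(diffs) = 1.4660

1.4660


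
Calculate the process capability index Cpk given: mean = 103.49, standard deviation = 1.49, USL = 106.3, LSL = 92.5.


Cpu = (USL - mean) / (3*sigma) = (106.3 - 103.49) / (3*1.49) = 0.6286
Cpl = (mean - LSL) / (3*sigma) = (103.49 - 92.5) / (3*1.49) = 2.4586
Cpk = min(Cpu, Cpl) = 0.6286

0.6286


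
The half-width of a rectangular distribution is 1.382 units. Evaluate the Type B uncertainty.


u_B = half_width / sqrt(3)
u_B = 1.382 / 1.7320508
u_B = 0.7979

0.7979


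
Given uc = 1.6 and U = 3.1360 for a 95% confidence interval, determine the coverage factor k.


k = U / uc
k = 3.1360 / 1.6
k = 1.96

1.96


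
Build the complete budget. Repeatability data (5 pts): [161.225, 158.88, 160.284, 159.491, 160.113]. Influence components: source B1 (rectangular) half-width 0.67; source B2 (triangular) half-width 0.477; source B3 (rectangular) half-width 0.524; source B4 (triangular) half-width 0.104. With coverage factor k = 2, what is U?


mean = (161.225 + 158.88 + 160.284 + 159.491 + 160.113) / 5 = 159.9986
s = sqrt(sum((x - mean)^2)/(n-1)) = 0.88140813
u_A = s / sqrt(n) = 0.88140813 / sqrt(5) = 0.3941777
u_B1 = 0.67 / sqrt(3) = 0.38682468
u_B2 = 0.477 / sqrt(6) = 0.19473443
u_B3 = 0.524 / sqrt(3) = 0.30253154
u_B4 = 0.104 / sqrt(6) = 0.042457822
uc = sqrt(0.3941777^2 + 0.38682468^2 + 0.19473443^2 + 0.30253154^2 + 0.042457822^2) = 0.66049897
U = k * uc = 2 * 0.66049897
U = 1.3210

1.3210


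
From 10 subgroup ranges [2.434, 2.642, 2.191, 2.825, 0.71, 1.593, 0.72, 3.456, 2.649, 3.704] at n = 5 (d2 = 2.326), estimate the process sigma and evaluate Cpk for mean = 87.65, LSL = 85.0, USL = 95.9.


R_bar = (2.434 + 2.642 + 2.191 + 2.825 + 0.71 + 1.593 + 0.72 + 3.456 + 2.649 + 3.704) / 10 = 2.2924
sigma = R_bar / d2 = 2.2924 / 2.326 = 0.9855546
Cp = (USL - LSL)/(6*sigma) = (95.9 - 85.0)/(6*0.9855546) = 1.8433
Cpu = (95.9 - 87.65)/(3*0.9855546) = 2.7903
Cpl = (87.65 - 85.0)/(3*0.9855546) = 0.8963
Cpk = min(Cpu, Cpl) = 0.8963

0.8963


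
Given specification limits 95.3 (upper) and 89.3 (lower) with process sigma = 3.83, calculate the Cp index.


Cp = (USL - LSL) / (6 * sigma)
= (95.3 - 89.3) / (6 * 3.83)
= 6.0000 / 22.9800
= 0.2611

0.2611


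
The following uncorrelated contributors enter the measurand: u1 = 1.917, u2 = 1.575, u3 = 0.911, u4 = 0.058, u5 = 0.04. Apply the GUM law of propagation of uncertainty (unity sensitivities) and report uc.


uc = sqrt(1.917^2 + 1.575^2 + 0.911^2 + 0.058^2 + 0.04^2)
uc = sqrt(6.990399)
uc = 2.6439

2.6439


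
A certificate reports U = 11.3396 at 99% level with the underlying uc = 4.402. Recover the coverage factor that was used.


k = U / uc
k = 11.3396 / 4.402
k = 2.576

2.576


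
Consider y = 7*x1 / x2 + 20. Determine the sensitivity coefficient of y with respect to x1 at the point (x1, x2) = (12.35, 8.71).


y = 7*x1 / x2 + 20
dy/dx1 = 7/x2
Evaluate at x2 = 8.71: c1 = 7 / 8.71
c1 = 0.8037

0.8037


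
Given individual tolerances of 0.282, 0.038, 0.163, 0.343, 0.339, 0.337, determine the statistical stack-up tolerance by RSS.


RSS = sqrt(0.282^2 + 0.038^2 + 0.163^2 + 0.343^2 + 0.339^2 + 0.337^2)
= sqrt(0.453676)
= 0.6736

0.6736


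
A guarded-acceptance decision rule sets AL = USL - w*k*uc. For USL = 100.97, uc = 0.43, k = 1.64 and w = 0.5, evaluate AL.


U = k * uc = 1.64 * 0.43 = 0.7052
guard band g = w * U = 0.5 * 0.7052 = 0.3526
AL = USL - g = 100.97 - 0.3526
AL = 100.6174

100.6174


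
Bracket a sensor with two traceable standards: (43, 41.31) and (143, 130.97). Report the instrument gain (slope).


slope = (y2 - y1) / (x2 - x1)
= (130.97 - 41.31) / (143 - 43)
= 89.6600 / 100
= 0.8966

0.8966


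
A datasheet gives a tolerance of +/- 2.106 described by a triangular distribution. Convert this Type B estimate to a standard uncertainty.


u_B = half_width / sqrt(6)
u_B = 2.106 / 2.4494897
u_B = 0.8598

0.8598


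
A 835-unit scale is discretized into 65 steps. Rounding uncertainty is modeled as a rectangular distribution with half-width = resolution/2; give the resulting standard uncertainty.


resolution = range / divisions
resolution = 835 / 65 = 12.846154
u_res = resolution / (2*sqrt(3))
u_res = 12.846154 / 3.4641016
u_res = 3.7084

3.7084


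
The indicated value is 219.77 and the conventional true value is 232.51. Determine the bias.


Systematic error = measured - true
= 219.77 - 232.51
= -12.7400

-12.7400


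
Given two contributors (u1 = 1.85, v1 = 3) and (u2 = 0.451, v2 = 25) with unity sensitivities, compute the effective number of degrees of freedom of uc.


uc = sqrt(u1^2 + u2^2) = sqrt(1.85^2 + 0.451^2) = 1.9041799
v_eff = uc^4 / (u1^4/v1 + u2^4/v2)
= 1.9041799^4 / (1.85^4/3 + 0.451^4/25)
= 13.147159 / 3.906157
v_eff = 3.3658

3.3658


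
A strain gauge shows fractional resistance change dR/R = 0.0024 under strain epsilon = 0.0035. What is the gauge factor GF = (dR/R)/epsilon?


GF = (dR/R) / epsilon
= 0.0024 / 0.0035
= 0.6857

0.6857


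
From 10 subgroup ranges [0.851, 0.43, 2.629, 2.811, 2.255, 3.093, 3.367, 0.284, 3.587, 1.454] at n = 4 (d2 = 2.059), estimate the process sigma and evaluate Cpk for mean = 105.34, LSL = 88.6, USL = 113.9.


R_bar = (0.851 + 0.43 + 2.629 + 2.811 + 2.255 + 3.093 + 3.367 + 0.284 + 3.587 + 1.454) / 10 = 2.0761
sigma = R_bar / d2 = 2.0761 / 2.059 = 1.008305
Cp = (USL - LSL)/(6*sigma) = (113.9 - 88.6)/(6*1.008305) = 4.1819
Cpu = (113.9 - 105.34)/(3*1.008305) = 2.8298
Cpl = (105.34 - 88.6)/(3*1.008305) = 5.5340
Cpk = min(Cpu, Cpl) = 2.8298

2.8298


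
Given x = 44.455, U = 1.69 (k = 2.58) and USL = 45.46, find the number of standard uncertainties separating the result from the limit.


u = U / k = 1.69 / 2.58 = 0.65503876
margin = |USL - x| = |45.46 - 44.455| = 1.005
z = margin / u = 1.005 / 0.65503876
z = 1.5343

1.5343


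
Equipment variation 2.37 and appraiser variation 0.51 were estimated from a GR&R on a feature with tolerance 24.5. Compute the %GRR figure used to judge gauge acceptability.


GRR = sqrt(EV^2 + AV^2) = sqrt(2.37^2 + 0.51^2) = 2.4242525
%GRR = GRR / tol * 100 = 2.4242525 / 24.5 * 100
%GRR = 9.8949

9.8949


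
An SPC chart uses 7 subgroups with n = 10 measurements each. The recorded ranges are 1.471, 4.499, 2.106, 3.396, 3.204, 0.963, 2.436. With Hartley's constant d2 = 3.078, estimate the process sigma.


R_bar = (1.471 + 4.499 + 2.106 + 3.396 + 3.204 + 0.963 + 2.436) / 7
R_bar = 18.075 / 7 = 2.5821429
sigma_hat = R_bar / d2 = 2.5821429 / 3.078 = 0.8389

0.8389


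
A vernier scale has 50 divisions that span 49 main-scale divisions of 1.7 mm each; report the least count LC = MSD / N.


LC = MSD / n_div
= 1.7 / 50
= 0.0340

0.0340


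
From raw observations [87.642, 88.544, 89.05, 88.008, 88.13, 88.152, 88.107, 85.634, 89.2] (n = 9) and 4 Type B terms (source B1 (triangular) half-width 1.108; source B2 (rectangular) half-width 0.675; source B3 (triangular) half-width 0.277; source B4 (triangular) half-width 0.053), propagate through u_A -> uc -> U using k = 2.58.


mean = (87.642 + 88.544 + 89.05 + 88.008 + 88.13 + 88.152 + 88.107 + 85.634 + 89.2) / 9 = 88.05188889
s = sqrt(sum((x - mean)^2)/(n-1)) = 1.0363301
u_A = s / sqrt(n) = 1.0363301 / sqrt(9) = 0.34544337
u_B1 = 1.108 / sqrt(6) = 0.45233911
u_B2 = 0.675 / sqrt(3) = 0.38971143
u_B3 = 0.277 / sqrt(6) = 0.11308478
u_B4 = 0.053 / sqrt(6) = 0.021637159
uc = sqrt(0.34544337^2 + 0.45233911^2 + 0.38971143^2 + 0.11308478^2 + 0.021637159^2) = 0.69933763
U = k * uc = 2.58 * 0.69933763
U = 1.8043

1.8043


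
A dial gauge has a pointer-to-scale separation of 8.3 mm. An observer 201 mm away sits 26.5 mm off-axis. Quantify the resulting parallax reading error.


error = h * offset / d
= 8.3 * 26.5 / 201
= 1.0943

1.0943


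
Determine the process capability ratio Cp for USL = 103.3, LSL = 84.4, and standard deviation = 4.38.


Cp = (USL - LSL) / (6 * sigma)
= (103.3 - 84.4) / (6 * 4.38)
= 18.9000 / 26.2800
= 0.7192

0.7192


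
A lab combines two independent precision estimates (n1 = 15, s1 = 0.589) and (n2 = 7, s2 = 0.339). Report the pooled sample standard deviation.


s_p = sqrt(((n1-1)*s1^2 + (n2-1)*s2^2) / (n1+n2-2))
numerator = (15-1)*0.589^2 + (7-1)*0.339^2 = 4.856894 + 0.689526 = 5.54642
denominator = 15 + 7 - 2 = 20
s_p^2 = 5.54642 / 20 = 0.277321
s_p = sqrt(0.277321) = 0.5266

0.5266


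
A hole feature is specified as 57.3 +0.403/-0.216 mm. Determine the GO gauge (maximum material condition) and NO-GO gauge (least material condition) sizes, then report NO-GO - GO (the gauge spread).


GO = nominal - lower_tol (smallest hole = maximum material condition)
GO = 57.3 - 0.216 = 57.084
NO-GO = nominal + upper_tol (largest hole = least material condition)
NO-GO = 57.3 + 0.403 = 57.703
spread = NO-GO - GO = 57.703 - 57.084 = 0.6190

0.6190


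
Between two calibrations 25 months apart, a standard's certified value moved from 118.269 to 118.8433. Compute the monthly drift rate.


rate = (v2 - v1) / months
= (118.8433 - 118.269) / 25
= 0.5743 / 25
= 0.0230

0.0230


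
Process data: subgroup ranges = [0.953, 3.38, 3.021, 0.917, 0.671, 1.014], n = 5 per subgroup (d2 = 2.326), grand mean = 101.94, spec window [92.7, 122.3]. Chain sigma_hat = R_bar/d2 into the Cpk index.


R_bar = (0.953 + 3.38 + 3.021 + 0.917 + 0.671 + 1.014) / 6 = 1.6593333
sigma = R_bar / d2 = 1.6593333 / 2.326 = 0.71338491
Cp = (USL - LSL)/(6*sigma) = (122.3 - 92.7)/(6*0.71338491) = 6.9154
Cpu = (122.3 - 101.94)/(3*0.71338491) = 9.5133
Cpl = (101.94 - 92.7)/(3*0.71338491) = 4.3174
Cpk = min(Cpu, Cpl) = 4.3174

4.3174


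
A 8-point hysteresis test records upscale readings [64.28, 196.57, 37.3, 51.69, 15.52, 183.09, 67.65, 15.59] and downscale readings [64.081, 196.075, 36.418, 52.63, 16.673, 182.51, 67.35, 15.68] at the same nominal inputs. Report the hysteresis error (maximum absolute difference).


|64.28 - 64.081| = 0.1990
|196.57 - 196.075| = 0.4950
|37.3 - 36.418| = 0.8820
|51.69 - 52.63| = 0.9400
|15.52 - 16.673| = 1.1530
|183.09 - 182.51| = 0.5800
|67.65 - 67.35| = 0.3000
|15.59 - 15.68| = 0.0900
hysteresis = max(diffs) = 1.1530

1.1530


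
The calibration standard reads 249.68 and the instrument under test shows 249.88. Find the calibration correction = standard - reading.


Correction = standard - reading
= 249.68 - 249.88
= -0.2000

-0.2000


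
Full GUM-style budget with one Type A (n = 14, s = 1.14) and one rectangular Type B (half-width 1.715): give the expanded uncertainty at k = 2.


u_A = s / sqrt(n) = 1.14 / sqrt(14) = 0.30467782
u_B = half_width / sqrt(3) = 1.715 / sqrt(3) = 0.99015571
uc = sqrt(u_A^2 + u_B^2) = sqrt(0.30467782^2 + 0.99015571^2) = 1.0359715
U = k * uc = 2 * 1.0359715
U = 2.0719

2.0719


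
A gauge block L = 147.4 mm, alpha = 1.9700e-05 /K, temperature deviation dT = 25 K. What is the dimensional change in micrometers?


dL = L * alpha * dT
= 147.4 * 1.9700e-05 * 25
= 0.0725945 mm
dL_um = 0.0725945 * 1000 = 72.5945 um

72.5945


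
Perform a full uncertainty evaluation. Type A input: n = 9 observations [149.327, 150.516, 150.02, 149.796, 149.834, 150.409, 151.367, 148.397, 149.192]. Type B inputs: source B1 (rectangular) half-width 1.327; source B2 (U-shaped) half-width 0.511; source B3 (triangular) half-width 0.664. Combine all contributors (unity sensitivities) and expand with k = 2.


mean = (149.327 + 150.516 + 150.02 + 149.796 + 149.834 + 150.409 + 151.367 + 148.397 + 149.192) / 9 = 149.8731111
s = sqrt(sum((x - mean)^2)/(n-1)) = 0.85894506
u_A = s / sqrt(n) = 0.85894506 / sqrt(9) = 0.28631502
u_B1 = 1.327 / sqrt(3) = 0.76614381
u_B2 = 0.511 / sqrt(2) = 0.36133157
u_B3 = 0.664 / sqrt(6) = 0.27107686
uc = sqrt(0.28631502^2 + 0.76614381^2 + 0.36133157^2 + 0.27107686^2) = 0.93434244
U = k * uc = 2 * 0.93434244
U = 1.8687

1.8687


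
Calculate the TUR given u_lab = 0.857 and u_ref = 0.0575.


TUR = u_lab / u_ref
= 0.857 / 0.0575
= 14.9043

14.9043


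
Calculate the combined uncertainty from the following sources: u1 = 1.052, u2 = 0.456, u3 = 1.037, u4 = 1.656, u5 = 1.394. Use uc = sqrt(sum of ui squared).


uc = sqrt(1.052^2 + 0.456^2 + 1.037^2 + 1.656^2 + 1.394^2)
uc = sqrt(7.075581)
uc = 2.6600

2.6600


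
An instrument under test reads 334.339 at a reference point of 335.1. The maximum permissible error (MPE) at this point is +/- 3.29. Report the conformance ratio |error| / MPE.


e = indication - reference = 334.339 - 335.1 = -0.7610
|e| = 0.7610
ratio = |e| / MPE = 0.7610 / 3.29
ratio = 0.2313

0.2313


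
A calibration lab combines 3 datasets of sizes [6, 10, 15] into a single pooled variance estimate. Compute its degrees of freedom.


nu = sum_i (n_i - 1)
nu = ((6 - 1) + (10 - 1) + (15 - 1))
nu = 5 + 9 + 14
nu = 28

28


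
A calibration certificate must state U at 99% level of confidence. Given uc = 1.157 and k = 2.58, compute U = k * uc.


U = k * uc
U = 2.58 * 1.157
U = 2.9851

2.9851


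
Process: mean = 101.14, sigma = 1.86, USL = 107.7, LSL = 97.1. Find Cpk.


Cpu = (USL - mean) / (3*sigma) = (107.7 - 101.14) / (3*1.86) = 1.1756
Cpl = (mean - LSL) / (3*sigma) = (101.14 - 97.1) / (3*1.86) = 0.7240
Cpk = min(Cpu, Cpl) = 0.7240

0.7240


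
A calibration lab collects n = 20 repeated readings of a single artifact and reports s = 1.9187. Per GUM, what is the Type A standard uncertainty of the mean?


u_A = s / sqrt(n)
u_A = 1.9187 / sqrt(20)
u_A = 1.9187 / 4.472136
u_A = 0.4290

0.4290


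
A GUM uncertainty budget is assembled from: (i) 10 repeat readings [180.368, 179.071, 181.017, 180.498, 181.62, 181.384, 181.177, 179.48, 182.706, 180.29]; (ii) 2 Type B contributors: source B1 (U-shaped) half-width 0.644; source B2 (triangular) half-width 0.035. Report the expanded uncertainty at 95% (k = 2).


mean = (180.368 + 179.071 + 181.017 + 180.498 + 181.62 + 181.384 + 181.177 + 179.48 + 182.706 + 180.29) / 10 = 180.7611
s = sqrt(sum((x - mean)^2)/(n-1)) = 1.0588331
u_A = s / sqrt(n) = 1.0588331 / sqrt(10) = 0.33483243
u_B1 = 0.644 / sqrt(2) = 0.45537677
u_B2 = 0.035 / sqrt(6) = 0.01428869
uc = sqrt(0.33483243^2 + 0.45537677^2 + 0.01428869^2) = 0.56540687
U = k * uc = 2 * 0.56540687
U = 1.1308

1.1308


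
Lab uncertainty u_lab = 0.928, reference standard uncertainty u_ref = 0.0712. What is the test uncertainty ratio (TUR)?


TUR = u_lab / u_ref
= 0.928 / 0.0712
= 13.0337

13.0337


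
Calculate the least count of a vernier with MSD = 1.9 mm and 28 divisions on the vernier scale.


LC = MSD / n_div
= 1.9 / 28
= 0.0679

0.0679


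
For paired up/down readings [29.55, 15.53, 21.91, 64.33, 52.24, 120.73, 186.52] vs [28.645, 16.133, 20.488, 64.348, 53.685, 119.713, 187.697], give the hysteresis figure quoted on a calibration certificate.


|29.55 - 28.645| = 0.9050
|15.53 - 16.133| = 0.6030
|21.91 - 20.488| = 1.4220
|64.33 - 64.348| = 0.0180
|52.24 - 53.685| = 1.4450
|120.73 - 119.713| = 1.0170
|186.52 - 187.697| = 1.1770
hysteresis = max(diffs) = 1.4450

1.4450


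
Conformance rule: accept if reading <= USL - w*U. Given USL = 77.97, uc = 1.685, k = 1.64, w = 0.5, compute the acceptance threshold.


U = k * uc = 1.64 * 1.685 = 2.7634
guard band g = w * U = 0.5 * 2.7634 = 1.3817
AL = USL - g = 77.97 - 1.3817
AL = 76.5883

76.5883


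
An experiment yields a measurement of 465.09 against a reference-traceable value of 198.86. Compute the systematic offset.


Systematic error = measured - true
= 465.09 - 198.86
= 266.2300

266.2300


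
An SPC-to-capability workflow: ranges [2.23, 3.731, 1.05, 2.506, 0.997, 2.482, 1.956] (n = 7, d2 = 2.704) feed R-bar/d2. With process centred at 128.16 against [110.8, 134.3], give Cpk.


R_bar = (2.23 + 3.731 + 1.05 + 2.506 + 0.997 + 2.482 + 1.956) / 7 = 2.136
sigma = R_bar / d2 = 2.136 / 2.704 = 0.78994083
Cp = (USL - LSL)/(6*sigma) = (134.3 - 110.8)/(6*0.78994083) = 4.9582
Cpu = (134.3 - 128.16)/(3*0.78994083) = 2.5909
Cpl = (128.16 - 110.8)/(3*0.78994083) = 7.3254
Cpk = min(Cpu, Cpl) = 2.5909

2.5909


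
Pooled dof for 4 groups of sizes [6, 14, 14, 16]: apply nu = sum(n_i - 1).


nu = sum_i (n_i - 1)
nu = ((6 - 1) + (14 - 1) + (14 - 1) + (16 - 1))
nu = 5 + 13 + 13 + 15
nu = 46

46


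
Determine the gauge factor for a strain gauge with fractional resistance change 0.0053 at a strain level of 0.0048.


GF = (dR/R) / epsilon
= 0.0053 / 0.0048
= 1.1042

1.1042


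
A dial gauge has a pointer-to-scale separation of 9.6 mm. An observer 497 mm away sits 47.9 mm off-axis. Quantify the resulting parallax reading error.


error = h * offset / d
= 9.6 * 47.9 / 497
= 0.9252

0.9252


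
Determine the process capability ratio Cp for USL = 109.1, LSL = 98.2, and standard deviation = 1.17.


Cp = (USL - LSL) / (6 * sigma)
= (109.1 - 98.2) / (6 * 1.17)
= 10.9000 / 7.0200
= 1.5527

1.5527


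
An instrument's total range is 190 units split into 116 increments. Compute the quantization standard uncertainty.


resolution = range / divisions
resolution = 190 / 116 = 1.637931
u_res = resolution / (2*sqrt(3))
u_res = 1.637931 / 3.4641016
u_res = 0.4728

0.4728


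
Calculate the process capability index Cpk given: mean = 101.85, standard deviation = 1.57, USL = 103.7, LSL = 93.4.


Cpu = (USL - mean) / (3*sigma) = (103.7 - 101.85) / (3*1.57) = 0.3928
Cpl = (mean - LSL) / (3*sigma) = (101.85 - 93.4) / (3*1.57) = 1.7941
Cpk = min(Cpu, Cpl) = 0.3928

0.3928


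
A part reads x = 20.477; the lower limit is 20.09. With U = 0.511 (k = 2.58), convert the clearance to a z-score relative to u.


u = U / k = 0.511 / 2.58 = 0.19806202
margin = |LSL - x| = |20.09 - 20.477| = 0.387
z = margin / u = 0.387 / 0.19806202
z = 1.9539

1.9539


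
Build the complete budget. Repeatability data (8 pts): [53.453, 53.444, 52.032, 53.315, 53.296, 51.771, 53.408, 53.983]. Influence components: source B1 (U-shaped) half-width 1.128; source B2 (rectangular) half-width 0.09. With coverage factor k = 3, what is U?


mean = (53.453 + 53.444 + 52.032 + 53.315 + 53.296 + 51.771 + 53.408 + 53.983) / 8 = 53.08775
s = sqrt(sum((x - mean)^2)/(n-1)) = 0.7660477
u_A = s / sqrt(n) = 0.7660477 / sqrt(8) = 0.27083876
u_B1 = 1.128 / sqrt(2) = 0.79761645
u_B2 = 0.09 / sqrt(3) = 0.051961524
uc = sqrt(0.27083876^2 + 0.79761645^2 + 0.051961524^2) = 0.84394646
U = k * uc = 3 * 0.84394646
U = 2.5318

2.5318


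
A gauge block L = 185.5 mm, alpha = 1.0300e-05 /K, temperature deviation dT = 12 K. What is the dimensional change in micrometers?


dL = L * alpha * dT
= 185.5 * 1.0300e-05 * 12
= 0.0229278 mm
dL_um = 0.0229278 * 1000 = 22.9278 um

22.9278


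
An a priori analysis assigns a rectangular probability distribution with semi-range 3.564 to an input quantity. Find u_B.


u_B = half_width / sqrt(3)
u_B = 3.564 / 1.7320508
u_B = 2.0577

2.0577


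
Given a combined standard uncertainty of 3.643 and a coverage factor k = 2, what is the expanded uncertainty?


U = k * uc
U = 2 * 3.643
U = 7.2860

7.2860


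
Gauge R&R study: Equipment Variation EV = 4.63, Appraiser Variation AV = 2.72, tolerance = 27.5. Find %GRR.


GRR = sqrt(EV^2 + AV^2) = sqrt(4.63^2 + 2.72^2) = 5.369851
%GRR = GRR / tol * 100 = 5.369851 / 27.5 * 100
%GRR = 19.5267

19.5267


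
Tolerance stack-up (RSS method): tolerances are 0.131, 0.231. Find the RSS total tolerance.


RSS = sqrt(0.131^2 + 0.231^2)
= sqrt(0.070522)
= 0.2656

0.2656


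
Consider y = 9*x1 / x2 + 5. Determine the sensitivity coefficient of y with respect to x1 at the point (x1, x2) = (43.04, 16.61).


y = 9*x1 / x2 + 5
dy/dx1 = 9/x2
Evaluate at x2 = 16.61: c1 = 9 / 16.61
c1 = 0.5418

0.5418


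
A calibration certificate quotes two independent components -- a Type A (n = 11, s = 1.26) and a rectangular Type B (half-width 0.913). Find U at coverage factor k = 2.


u_A = s / sqrt(n) = 1.26 / sqrt(11) = 0.37990429
u_B = half_width / sqrt(3) = 0.913 / sqrt(3) = 0.5271208
uc = sqrt(u_A^2 + u_B^2) = sqrt(0.37990429^2 + 0.5271208^2) = 0.64975658
U = k * uc = 2 * 0.64975658
U = 1.2995

1.2995


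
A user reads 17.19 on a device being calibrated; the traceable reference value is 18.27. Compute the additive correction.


Correction = standard - reading
= 18.27 - 17.19
= 1.0800

1.0800


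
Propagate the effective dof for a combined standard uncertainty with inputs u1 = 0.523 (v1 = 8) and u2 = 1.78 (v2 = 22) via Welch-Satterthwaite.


uc = sqrt(u1^2 + u2^2) = sqrt(0.523^2 + 1.78^2) = 1.8552436
v_eff = uc^4 / (u1^4/v1 + u2^4/v2)
= 1.8552436^4 / (0.523^4/8 + 1.78^4/22)
= 11.846874 / 0.46565947
v_eff = 25.4411

25.4411


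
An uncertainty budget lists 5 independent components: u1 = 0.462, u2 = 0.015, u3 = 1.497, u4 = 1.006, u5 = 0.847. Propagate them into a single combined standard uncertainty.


uc = sqrt(0.462^2 + 0.015^2 + 1.497^2 + 1.006^2 + 0.847^2)
uc = sqrt(4.184123)
uc = 2.0455

2.0455


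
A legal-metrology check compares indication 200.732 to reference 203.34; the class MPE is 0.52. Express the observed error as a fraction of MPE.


e = indication - reference = 200.732 - 203.34 = -2.6080
|e| = 2.6080
ratio = |e| / MPE = 2.6080 / 0.52
ratio = 5.0154

5.0154


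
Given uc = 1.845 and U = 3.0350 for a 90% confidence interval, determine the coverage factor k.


k = U / uc
k = 3.0350 / 1.845
k = 1.645

1.645


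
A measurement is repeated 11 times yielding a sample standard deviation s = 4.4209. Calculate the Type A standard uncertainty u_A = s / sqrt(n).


u_A = s / sqrt(n)
u_A = 4.4209 / sqrt(11)
u_A = 4.4209 / 3.3166248
u_A = 1.3330

1.3330


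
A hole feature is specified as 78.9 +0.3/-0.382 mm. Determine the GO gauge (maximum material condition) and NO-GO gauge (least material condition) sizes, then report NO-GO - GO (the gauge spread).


GO = nominal - lower_tol (smallest hole = maximum material condition)
GO = 78.9 - 0.382 = 78.518
NO-GO = nominal + upper_tol (largest hole = least material condition)
NO-GO = 78.9 + 0.3 = 79.2
spread = NO-GO - GO = 79.2 - 78.518 = 0.6820

0.6820


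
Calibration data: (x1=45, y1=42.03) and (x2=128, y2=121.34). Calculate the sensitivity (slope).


slope = (y2 - y1) / (x2 - x1)
= (121.34 - 42.03) / (128 - 45)
= 79.3100 / 83
= 0.9555

0.9555


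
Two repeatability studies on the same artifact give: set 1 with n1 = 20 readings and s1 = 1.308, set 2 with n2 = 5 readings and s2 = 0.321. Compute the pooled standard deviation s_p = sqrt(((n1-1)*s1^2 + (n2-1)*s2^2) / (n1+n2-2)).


s_p = sqrt(((n1-1)*s1^2 + (n2-1)*s2^2) / (n1+n2-2))
numerator = (20-1)*1.308^2 + (5-1)*0.321^2 = 32.506416 + 0.412164 = 32.91858
denominator = 20 + 5 - 2 = 23
s_p^2 = 32.91858 / 23 = 1.4312426
s_p = sqrt(1.4312426) = 1.1963

1.1963


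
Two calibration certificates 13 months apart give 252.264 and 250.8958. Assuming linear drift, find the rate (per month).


rate = (v2 - v1) / months
= (250.8958 - 252.264) / 13
= -1.3682 / 13
= -0.1052

-0.1052


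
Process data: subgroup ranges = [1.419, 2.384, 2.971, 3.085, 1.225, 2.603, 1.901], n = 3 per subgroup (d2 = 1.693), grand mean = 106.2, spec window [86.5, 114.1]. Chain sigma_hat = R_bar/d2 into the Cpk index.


R_bar = (1.419 + 2.384 + 2.971 + 3.085 + 1.225 + 2.603 + 1.901) / 7 = 2.2268571
sigma = R_bar / d2 = 2.2268571 / 1.693 = 1.315332
Cp = (USL - LSL)/(6*sigma) = (114.1 - 86.5)/(6*1.315332) = 3.4972
Cpu = (114.1 - 106.2)/(3*1.315332) = 2.0020
Cpl = (106.2 - 86.5)/(3*1.315332) = 4.9924
Cpk = min(Cpu, Cpl) = 2.0020

2.0020


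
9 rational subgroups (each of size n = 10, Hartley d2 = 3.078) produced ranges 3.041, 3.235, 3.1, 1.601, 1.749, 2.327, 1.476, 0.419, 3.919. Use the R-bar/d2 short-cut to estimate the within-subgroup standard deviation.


R_bar = (3.041 + 3.235 + 3.1 + 1.601 + 1.749 + 2.327 + 1.476 + 0.419 + 3.919) / 9
R_bar = 20.867 / 9 = 2.3185556
sigma_hat = R_bar / d2 = 2.3185556 / 3.078 = 0.7533

0.7533


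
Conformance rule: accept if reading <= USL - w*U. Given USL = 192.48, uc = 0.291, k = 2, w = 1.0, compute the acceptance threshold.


U = k * uc = 2 * 0.291 = 0.582
guard band g = w * U = 1.0 * 0.582 = 0.582
AL = USL - g = 192.48 - 0.582
AL = 191.8980

191.8980


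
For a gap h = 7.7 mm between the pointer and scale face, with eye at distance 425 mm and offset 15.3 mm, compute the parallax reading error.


error = h * offset / d
= 7.7 * 15.3 / 425
= 0.2772

0.2772


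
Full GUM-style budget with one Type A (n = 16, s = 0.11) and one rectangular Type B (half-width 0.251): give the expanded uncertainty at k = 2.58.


u_A = s / sqrt(n) = 0.11 / sqrt(16) = 0.0275
u_B = half_width / sqrt(3) = 0.251 / sqrt(3) = 0.14491492
uc = sqrt(u_A^2 + u_B^2) = sqrt(0.0275^2 + 0.14491492^2) = 0.14750113
U = k * uc = 2.58 * 0.14750113
U = 0.3806

0.3806


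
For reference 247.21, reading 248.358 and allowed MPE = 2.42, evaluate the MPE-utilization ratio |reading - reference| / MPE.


e = indication - reference = 248.358 - 247.21 = 1.1480
|e| = 1.1480
ratio = |e| / MPE = 1.1480 / 2.42
ratio = 0.4744

0.4744


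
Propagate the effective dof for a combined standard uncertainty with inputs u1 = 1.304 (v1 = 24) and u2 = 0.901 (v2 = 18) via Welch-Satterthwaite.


uc = sqrt(u1^2 + u2^2) = sqrt(1.304^2 + 0.901^2) = 1.5849975
v_eff = uc^4 / (u1^4/v1 + u2^4/v2)
= 1.5849975^4 / (1.304^4/24 + 0.901^4/18)
= 6.3112346 / 0.15708788
v_eff = 40.1765

40.1765


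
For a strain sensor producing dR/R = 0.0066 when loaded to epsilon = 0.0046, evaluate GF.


GF = (dR/R) / epsilon
= 0.0066 / 0.0046
= 1.4348

1.4348


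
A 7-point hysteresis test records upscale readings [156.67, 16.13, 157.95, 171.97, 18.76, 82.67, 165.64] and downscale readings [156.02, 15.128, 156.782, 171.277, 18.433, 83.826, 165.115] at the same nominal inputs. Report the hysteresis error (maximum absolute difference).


|156.67 - 156.02| = 0.6500
|16.13 - 15.128| = 1.0020
|157.95 - 156.782| = 1.1680
|171.97 - 171.277| = 0.6930
|18.76 - 18.433| = 0.3270
|82.67 - 83.826| = 1.1560
|165.64 - 165.115| = 0.5250
hysteresis = max(diffs) = 1.1680

1.1680


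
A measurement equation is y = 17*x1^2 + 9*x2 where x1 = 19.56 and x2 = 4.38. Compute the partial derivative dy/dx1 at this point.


y = 17*x1^2 + 9*x2
dy/dx1 = 2*17*x1
Evaluate at x1 = 19.56: c1 = 34 * 19.56
c1 = 665.0400

665.0400


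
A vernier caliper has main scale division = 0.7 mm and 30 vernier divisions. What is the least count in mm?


LC = MSD / n_div
= 0.7 / 30
= 0.0233

0.0233


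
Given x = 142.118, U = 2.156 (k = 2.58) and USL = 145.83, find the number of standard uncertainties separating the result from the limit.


u = U / k = 2.156 / 2.58 = 0.83565891
margin = |USL - x| = |145.83 - 142.118| = 3.712
z = margin / u = 3.712 / 0.83565891
z = 4.4420

4.4420


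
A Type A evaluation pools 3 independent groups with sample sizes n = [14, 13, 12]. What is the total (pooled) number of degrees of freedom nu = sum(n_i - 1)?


nu = sum_i (n_i - 1)
nu = ((14 - 1) + (13 - 1) + (12 - 1))
nu = 13 + 12 + 11
nu = 36

36


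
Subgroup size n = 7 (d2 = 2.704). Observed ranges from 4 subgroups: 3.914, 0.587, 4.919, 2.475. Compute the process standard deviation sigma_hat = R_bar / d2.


R_bar = (3.914 + 0.587 + 4.919 + 2.475) / 4
R_bar = 11.895 / 4 = 2.97375
sigma_hat = R_bar / d2 = 2.97375 / 2.704 = 1.0998

1.0998


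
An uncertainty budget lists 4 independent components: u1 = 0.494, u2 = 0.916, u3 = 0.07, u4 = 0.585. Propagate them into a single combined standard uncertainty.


uc = sqrt(0.494^2 + 0.916^2 + 0.07^2 + 0.585^2)
uc = sqrt(1.430217)
uc = 1.1959

1.1959


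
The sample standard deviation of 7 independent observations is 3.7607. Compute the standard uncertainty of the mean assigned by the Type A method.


u_A = s / sqrt(n)
u_A = 3.7607 / sqrt(7)
u_A = 3.7607 / 2.6457513
u_A = 1.4214

1.4214


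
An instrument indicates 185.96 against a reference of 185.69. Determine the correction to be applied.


Correction = standard - reading
= 185.69 - 185.96
= -0.2700

-0.2700


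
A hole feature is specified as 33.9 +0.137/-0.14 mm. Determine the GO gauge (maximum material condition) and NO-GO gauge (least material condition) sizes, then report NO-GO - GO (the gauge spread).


GO = nominal - lower_tol (smallest hole = maximum material condition)
GO = 33.9 - 0.14 = 33.76
NO-GO = nominal + upper_tol (largest hole = least material condition)
NO-GO = 33.9 + 0.137 = 34.037
spread = NO-GO - GO = 34.037 - 33.76 = 0.2770

0.2770


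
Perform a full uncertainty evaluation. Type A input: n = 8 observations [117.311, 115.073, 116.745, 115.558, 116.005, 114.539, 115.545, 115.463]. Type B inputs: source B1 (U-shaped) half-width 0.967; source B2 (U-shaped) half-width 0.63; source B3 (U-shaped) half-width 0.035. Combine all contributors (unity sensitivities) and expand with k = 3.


mean = (117.311 + 115.073 + 116.745 + 115.558 + 116.005 + 114.539 + 115.545 + 115.463) / 8 = 115.779875
s = sqrt(sum((x - mean)^2)/(n-1)) = 0.89208735
u_A = s / sqrt(n) = 0.89208735 / sqrt(8) = 0.31540051
u_B1 = 0.967 / sqrt(2) = 0.68377226
u_B2 = 0.63 / sqrt(2) = 0.44547727
u_B3 = 0.035 / sqrt(2) = 0.024748737
uc = sqrt(0.31540051^2 + 0.68377226^2 + 0.44547727^2 + 0.024748737^2) = 0.87526252
U = k * uc = 3 * 0.87526252
U = 2.6258

2.6258


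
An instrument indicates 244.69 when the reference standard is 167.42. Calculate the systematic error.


Systematic error = measured - true
= 244.69 - 167.42
= 77.2700

77.2700


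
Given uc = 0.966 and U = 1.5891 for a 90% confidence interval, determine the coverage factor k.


k = U / uc
k = 1.5891 / 0.966
k = 1.645

1.645


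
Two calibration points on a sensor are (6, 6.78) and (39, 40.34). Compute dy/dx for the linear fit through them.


slope = (y2 - y1) / (x2 - x1)
= (40.34 - 6.78) / (39 - 6)
= 33.5600 / 33
= 1.0170

1.0170


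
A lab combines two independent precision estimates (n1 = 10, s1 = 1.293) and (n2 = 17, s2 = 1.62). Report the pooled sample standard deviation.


s_p = sqrt(((n1-1)*s1^2 + (n2-1)*s2^2) / (n1+n2-2))
numerator = (10-1)*1.293^2 + (17-1)*1.62^2 = 15.046641 + 41.9904 = 57.037041
denominator = 10 + 17 - 2 = 25
s_p^2 = 57.037041 / 25 = 2.2814816
s_p = sqrt(2.2814816) = 1.5105

1.5105


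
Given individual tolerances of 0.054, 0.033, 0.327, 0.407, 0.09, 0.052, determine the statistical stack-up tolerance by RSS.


RSS = sqrt(0.054^2 + 0.033^2 + 0.327^2 + 0.407^2 + 0.09^2 + 0.052^2)
= sqrt(0.287387)
= 0.5361

0.5361


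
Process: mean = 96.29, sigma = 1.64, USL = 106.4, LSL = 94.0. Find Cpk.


Cpu = (USL - mean) / (3*sigma) = (106.4 - 96.29) / (3*1.64) = 2.0549
Cpl = (mean - LSL) / (3*sigma) = (96.29 - 94.0) / (3*1.64) = 0.4654
Cpk = min(Cpu, Cpl) = 0.4654

0.4654


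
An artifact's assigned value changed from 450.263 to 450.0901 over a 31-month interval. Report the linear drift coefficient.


rate = (v2 - v1) / months
= (450.0901 - 450.263) / 31
= -0.1729 / 31
= -0.0056

-0.0056


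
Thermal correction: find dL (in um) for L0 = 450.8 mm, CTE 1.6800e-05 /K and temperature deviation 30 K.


dL = L * alpha * dT
= 450.8 * 1.6800e-05 * 30
= 0.2272032 mm
dL_um = 0.2272032 * 1000 = 227.2032 um

227.2032


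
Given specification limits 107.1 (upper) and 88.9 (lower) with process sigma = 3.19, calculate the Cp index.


Cp = (USL - LSL) / (6 * sigma)
= (107.1 - 88.9) / (6 * 3.19)
= 18.2000 / 19.1400
= 0.9509

0.9509


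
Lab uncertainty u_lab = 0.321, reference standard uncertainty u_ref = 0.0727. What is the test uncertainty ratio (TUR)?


TUR = u_lab / u_ref
= 0.321 / 0.0727
= 4.4154

4.4154


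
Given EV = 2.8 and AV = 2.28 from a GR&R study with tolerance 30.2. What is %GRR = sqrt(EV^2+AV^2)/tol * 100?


GRR = sqrt(EV^2 + AV^2) = sqrt(2.8^2 + 2.28^2) = 3.6108725
%GRR = GRR / tol * 100 = 3.6108725 / 30.2 * 100
%GRR = 11.9565

11.9565


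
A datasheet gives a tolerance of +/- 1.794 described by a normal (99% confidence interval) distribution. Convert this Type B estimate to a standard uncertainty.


u_B = half_width / 2.576
u_B = 1.794 / 2.576
u_B = 0.6964

0.6964


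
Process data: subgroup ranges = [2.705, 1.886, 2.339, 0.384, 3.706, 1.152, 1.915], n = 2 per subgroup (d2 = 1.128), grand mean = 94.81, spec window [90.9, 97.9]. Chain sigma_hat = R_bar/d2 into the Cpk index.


R_bar = (2.705 + 1.886 + 2.339 + 0.384 + 3.706 + 1.152 + 1.915) / 7 = 2.0124286
sigma = R_bar / d2 = 2.0124286 / 1.128 = 1.7840679
Cp = (USL - LSL)/(6*sigma) = (97.9 - 90.9)/(6*1.7840679) = 0.6539
Cpu = (97.9 - 94.81)/(3*1.7840679) = 0.5773
Cpl = (94.81 - 90.9)/(3*1.7840679) = 0.7305
Cpk = min(Cpu, Cpl) = 0.5773

0.5773


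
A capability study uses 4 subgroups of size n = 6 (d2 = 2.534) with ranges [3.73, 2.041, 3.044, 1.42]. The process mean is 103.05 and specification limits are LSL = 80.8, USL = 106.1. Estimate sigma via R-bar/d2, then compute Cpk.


R_bar = (3.73 + 2.041 + 3.044 + 1.42) / 4 = 2.55875
sigma = R_bar / d2 = 2.55875 / 2.534 = 1.0097672
Cp = (USL - LSL)/(6*sigma) = (106.1 - 80.8)/(6*1.0097672) = 4.1759
Cpu = (106.1 - 103.05)/(3*1.0097672) = 1.0068
Cpl = (103.05 - 80.8)/(3*1.0097672) = 7.3449
Cpk = min(Cpu, Cpl) = 1.0068

1.0068


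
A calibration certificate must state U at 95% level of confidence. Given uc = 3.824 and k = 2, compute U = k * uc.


U = k * uc
U = 2 * 3.824
U = 7.6480

7.6480


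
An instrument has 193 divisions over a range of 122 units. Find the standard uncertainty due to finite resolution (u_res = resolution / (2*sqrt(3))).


resolution = range / divisions
resolution = 122 / 193 = 0.63212435
u_res = resolution / (2*sqrt(3))
u_res = 0.63212435 / 3.4641016
u_res = 0.1825

0.1825


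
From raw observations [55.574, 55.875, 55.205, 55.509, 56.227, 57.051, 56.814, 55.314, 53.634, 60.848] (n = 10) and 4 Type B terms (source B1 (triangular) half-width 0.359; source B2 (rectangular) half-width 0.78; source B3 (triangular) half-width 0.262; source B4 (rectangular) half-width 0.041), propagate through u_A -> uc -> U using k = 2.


mean = (55.574 + 55.875 + 55.205 + 55.509 + 56.227 + 57.051 + 56.814 + 55.314 + 53.634 + 60.848) / 10 = 56.2051
s = sqrt(sum((x - mean)^2)/(n-1)) = 1.8867941
u_A = s / sqrt(n) = 1.8867941 / sqrt(10) = 0.59665668
u_B1 = 0.359 / sqrt(6) = 0.14656114
u_B2 = 0.78 / sqrt(3) = 0.45033321
u_B3 = 0.262 / sqrt(6) = 0.10696105
u_B4 = 0.041 / sqrt(3) = 0.023671361
uc = sqrt(0.59665668^2 + 0.14656114^2 + 0.45033321^2 + 0.10696105^2 + 0.023671361^2) = 0.76959753
U = k * uc = 2 * 0.76959753
U = 1.5392

1.5392


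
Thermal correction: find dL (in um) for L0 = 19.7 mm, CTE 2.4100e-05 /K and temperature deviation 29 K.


dL = L * alpha * dT
= 19.7 * 2.4100e-05 * 29
= 0.0137683 mm
dL_um = 0.0137683 * 1000 = 13.7683 um

13.7683


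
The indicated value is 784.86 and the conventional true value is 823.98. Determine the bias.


Systematic error = measured - true
= 784.86 - 823.98
= -39.1200

-39.1200


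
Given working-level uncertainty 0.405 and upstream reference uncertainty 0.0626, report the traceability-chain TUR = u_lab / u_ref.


TUR = u_lab / u_ref
= 0.405 / 0.0626
= 6.4696

6.4696


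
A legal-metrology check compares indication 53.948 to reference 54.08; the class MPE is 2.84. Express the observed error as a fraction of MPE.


e = indication - reference = 53.948 - 54.08 = -0.1320
|e| = 0.1320
ratio = |e| / MPE = 0.1320 / 2.84
ratio = 0.0465

0.0465


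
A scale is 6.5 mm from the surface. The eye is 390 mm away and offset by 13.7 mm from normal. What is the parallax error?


error = h * offset / d
= 6.5 * 13.7 / 390
= 0.2283

0.2283


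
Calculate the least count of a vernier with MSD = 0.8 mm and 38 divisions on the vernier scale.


LC = MSD / n_div
= 0.8 / 38
= 0.0211

0.0211


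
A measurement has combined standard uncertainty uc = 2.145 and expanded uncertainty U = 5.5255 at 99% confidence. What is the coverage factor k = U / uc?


k = U / uc
k = 5.5255 / 2.145
k = 2.576

2.576


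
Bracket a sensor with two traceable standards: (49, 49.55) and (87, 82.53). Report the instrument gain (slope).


slope = (y2 - y1) / (x2 - x1)
= (82.53 - 49.55) / (87 - 49)
= 32.9800 / 38
= 0.8679

0.8679


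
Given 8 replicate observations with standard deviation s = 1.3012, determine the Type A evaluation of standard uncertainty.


u_A = s / sqrt(n)
u_A = 1.3012 / sqrt(8)
u_A = 1.3012 / 2.8284271
u_A = 0.4600

0.4600


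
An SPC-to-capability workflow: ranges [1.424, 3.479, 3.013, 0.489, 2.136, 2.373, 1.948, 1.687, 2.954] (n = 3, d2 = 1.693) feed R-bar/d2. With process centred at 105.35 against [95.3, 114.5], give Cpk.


R_bar = (1.424 + 3.479 + 3.013 + 0.489 + 2.136 + 2.373 + 1.948 + 1.687 + 2.954) / 9 = 2.167
sigma = R_bar / d2 = 2.167 / 1.693 = 1.2799764
Cp = (USL - LSL)/(6*sigma) = (114.5 - 95.3)/(6*1.2799764) = 2.5000
Cpu = (114.5 - 105.35)/(3*1.2799764) = 2.3829
Cpl = (105.35 - 95.3)/(3*1.2799764) = 2.6172
Cpk = min(Cpu, Cpl) = 2.3829

2.3829


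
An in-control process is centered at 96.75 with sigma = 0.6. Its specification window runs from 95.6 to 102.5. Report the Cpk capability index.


Cpu = (USL - mean) / (3*sigma) = (102.5 - 96.75) / (3*0.6) = 3.1944
Cpl = (mean - LSL) / (3*sigma) = (96.75 - 95.6) / (3*0.6) = 0.6389
Cpk = min(Cpu, Cpl) = 0.6389

0.6389


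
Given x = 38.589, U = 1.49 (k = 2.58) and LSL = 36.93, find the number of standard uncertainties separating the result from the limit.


u = U / k = 1.49 / 2.58 = 0.57751938
margin = |LSL - x| = |36.93 - 38.589| = 1.659
z = margin / u = 1.659 / 0.57751938
z = 2.8726

2.8726


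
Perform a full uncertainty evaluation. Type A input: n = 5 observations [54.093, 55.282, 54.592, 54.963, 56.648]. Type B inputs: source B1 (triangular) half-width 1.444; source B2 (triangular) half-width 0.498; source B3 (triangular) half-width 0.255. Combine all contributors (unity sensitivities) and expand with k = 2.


mean = (54.093 + 55.282 + 54.592 + 54.963 + 56.648) / 5 = 55.1156
s = sqrt(sum((x - mean)^2)/(n-1)) = 0.96424753
u_A = s / sqrt(n) = 0.96424753 / sqrt(5) = 0.4312246
u_B1 = 1.444 / sqrt(6) = 0.58951053
u_B2 = 0.498 / sqrt(6) = 0.20330765
u_B3 = 0.255 / sqrt(6) = 0.10410331
uc = sqrt(0.4312246^2 + 0.58951053^2 + 0.20330765^2 + 0.10410331^2) = 0.76527696
U = k * uc = 2 * 0.76527696
U = 1.5306

1.5306
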